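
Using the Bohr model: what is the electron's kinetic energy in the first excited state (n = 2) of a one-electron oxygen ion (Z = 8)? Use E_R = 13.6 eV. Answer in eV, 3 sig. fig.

218 eV

For a Coulomb orbit the virial theorem gives K = −E_n.
E_n = −E_R·Z²/n², so K = E_R·Z²/n² = 13.6 × 8²/2² = 218 eV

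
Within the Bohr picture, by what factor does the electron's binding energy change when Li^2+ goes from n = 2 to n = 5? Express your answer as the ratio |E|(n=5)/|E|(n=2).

4/25

|E| ∝ Z^2 · n^-2; with Z fixed, |E| ∝ n^-2.
|E|(n=5)/|E|(n=2) = (5/2)^-2 = 4/25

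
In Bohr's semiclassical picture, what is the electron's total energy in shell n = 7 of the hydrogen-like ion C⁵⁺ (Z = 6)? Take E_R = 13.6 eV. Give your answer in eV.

-9.99 eV

E_n = −E_R·Z²/n² = −13.6 × 6²/7² = -9.99 eV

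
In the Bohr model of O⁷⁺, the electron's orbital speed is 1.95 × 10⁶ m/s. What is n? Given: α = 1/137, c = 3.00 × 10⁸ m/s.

v_n = Zαc/n ⇒ n = Zαc/v = 8 × 0.00730 × 3.00 × 10⁸ / 1.95 × 10⁶ ≈ 8.98
n = 9

9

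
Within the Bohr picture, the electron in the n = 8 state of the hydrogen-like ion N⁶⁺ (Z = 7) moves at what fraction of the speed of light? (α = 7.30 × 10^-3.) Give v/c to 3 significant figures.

v_n = Zαc/n, so v/c = Zα/n = 7 × 0.00730 / 8 = 0.00639

0.00639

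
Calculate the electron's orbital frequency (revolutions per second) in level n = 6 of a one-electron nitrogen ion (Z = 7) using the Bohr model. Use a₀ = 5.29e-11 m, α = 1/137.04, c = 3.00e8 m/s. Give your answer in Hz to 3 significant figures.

1.49e15 Hz

r = n²a₀/Z = 2.72e-10 m, v = Zαc/n = 2.55e6 m/s
f = v/(2πr) = 1.49e15 Hz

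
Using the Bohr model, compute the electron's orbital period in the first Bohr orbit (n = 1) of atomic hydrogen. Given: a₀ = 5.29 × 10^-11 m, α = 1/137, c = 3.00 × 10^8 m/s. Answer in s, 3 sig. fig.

1.52 × 10^-16 s

r = n²a₀/Z = 1²·5.29 × 10^-11/1 = 5.29 × 10^-11 m
v = Zαc/n = 1·0.00730·3.00 × 10^8/1 = 2.19 × 10^6 m/s
T = 2πr/v = 1.52 × 10^-16 s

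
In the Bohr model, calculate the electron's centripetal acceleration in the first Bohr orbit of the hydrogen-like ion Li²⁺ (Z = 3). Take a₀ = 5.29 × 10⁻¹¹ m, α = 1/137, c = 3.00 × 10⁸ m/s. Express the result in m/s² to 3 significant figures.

2.45 × 10²⁴ m/s²

r = n²a₀/Z = 1.76 × 10⁻¹¹ m, v = Zαc/n = 6.57 × 10⁶ m/s
a = v²/r = (6.57 × 10⁶)² / 1.76 × 10⁻¹¹ = 2.45 × 10²⁴ m/s²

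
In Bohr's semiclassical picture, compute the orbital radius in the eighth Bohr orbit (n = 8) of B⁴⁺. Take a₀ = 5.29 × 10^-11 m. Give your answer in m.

6.77 × 10^-10 m

r_n = n²a₀/Z = 8² × 5.29 × 10^-11 / 5
    = 64 × 5.29 × 10^-11 / 5 = 6.77 × 10^-10 m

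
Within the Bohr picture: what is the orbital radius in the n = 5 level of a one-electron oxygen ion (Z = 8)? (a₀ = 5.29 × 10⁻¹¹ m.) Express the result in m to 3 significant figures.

1.65 × 10⁻¹⁰ m

r_n = n²a₀/Z = 5² × 5.29 × 10⁻¹¹ / 8
    = 25 × 5.29 × 10⁻¹¹ / 8 = 1.65 × 10⁻¹⁰ m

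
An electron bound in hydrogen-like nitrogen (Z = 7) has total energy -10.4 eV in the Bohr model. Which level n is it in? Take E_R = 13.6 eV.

E_n = −E_R Z²/n² ⇒ n² = E_R Z²/(−E_n) = 13.6 × 7² / 10.4 ≈ 64.08
n = 8

8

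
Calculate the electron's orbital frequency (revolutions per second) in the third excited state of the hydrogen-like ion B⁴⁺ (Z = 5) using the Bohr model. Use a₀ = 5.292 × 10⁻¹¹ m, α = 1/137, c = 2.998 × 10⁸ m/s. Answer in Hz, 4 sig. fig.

2.571 × 10¹⁵ Hz

r = n²a₀/Z = 1.693 × 10⁻¹⁰ m, v = Zαc/n = 2.735 × 10⁶ m/s
f = v/(2πr) = 2.571 × 10¹⁵ Hz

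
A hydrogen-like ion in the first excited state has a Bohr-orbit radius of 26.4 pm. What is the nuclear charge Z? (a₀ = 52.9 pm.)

8

r_n = n²a₀/Z ⇒ Z = n²a₀/r = 2² × 52.9 / 26.4 ≈ 8.02
Z = 8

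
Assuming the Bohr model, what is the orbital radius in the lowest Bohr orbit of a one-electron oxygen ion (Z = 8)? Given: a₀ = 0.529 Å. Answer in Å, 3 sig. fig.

r_n = n²a₀/Z = 1² × 0.529 / 8
    = 1 × 0.529 / 8 = 0.0661 Å

0.0661 Å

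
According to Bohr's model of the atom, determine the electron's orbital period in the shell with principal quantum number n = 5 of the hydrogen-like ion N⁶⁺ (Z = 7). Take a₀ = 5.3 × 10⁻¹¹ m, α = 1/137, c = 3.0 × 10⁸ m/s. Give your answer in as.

390 as

r = n²a₀/Z = 5²·5.3 × 10⁻¹¹/7 = 1.9 × 10⁻¹⁰ m
v = Zαc/n = 7·0.0073·3.0 × 10⁸/5 = 3.1 × 10⁶ m/s
T = 2πr/v = 3.9 × 10⁻¹⁶ s = 390 as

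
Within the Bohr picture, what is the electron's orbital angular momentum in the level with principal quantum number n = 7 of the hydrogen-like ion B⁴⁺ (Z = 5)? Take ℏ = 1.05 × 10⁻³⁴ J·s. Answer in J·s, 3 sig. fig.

L_n = nℏ = 7 × 1.05 × 10⁻³⁴ = 7.35 × 10⁻³⁴ J·s

7.35 × 10⁻³⁴ J·s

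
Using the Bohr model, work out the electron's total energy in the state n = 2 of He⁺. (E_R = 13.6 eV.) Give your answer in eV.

E_n = −E_R·Z²/n² = −13.6 × 2²/2² = -13.6 eV

-13.6 eV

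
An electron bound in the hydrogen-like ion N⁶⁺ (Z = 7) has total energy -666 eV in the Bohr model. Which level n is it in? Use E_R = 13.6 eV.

1

E_n = −E_R Z²/n² ⇒ n² = E_R Z²/(−E_n) = 13.6 × 7² / 666 ≈ 1.00
n = 1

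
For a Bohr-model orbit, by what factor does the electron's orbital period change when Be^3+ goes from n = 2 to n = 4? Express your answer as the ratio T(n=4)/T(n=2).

T ∝ Z^-2 · n^3; with Z fixed, T ∝ n^3.
T(n=4)/T(n=2) = (4/2)^3 = 8

8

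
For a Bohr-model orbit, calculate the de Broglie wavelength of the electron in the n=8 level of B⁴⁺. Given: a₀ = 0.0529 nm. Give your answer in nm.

0.532 nm

The Bohr quantisation condition is nλ = 2πr_n.
r_n = n²a₀/Z = 0.677 nm
λ = 2πr_n/n = 2π·0.677/8 = 0.532 nm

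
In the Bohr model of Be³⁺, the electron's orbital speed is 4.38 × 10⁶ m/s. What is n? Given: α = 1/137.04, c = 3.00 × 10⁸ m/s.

v_n = Zαc/n ⇒ n = Zαc/v = 4 × 0.00730 × 3.00 × 10⁸ / 4.38 × 10⁶ ≈ 2.00
n = 2

2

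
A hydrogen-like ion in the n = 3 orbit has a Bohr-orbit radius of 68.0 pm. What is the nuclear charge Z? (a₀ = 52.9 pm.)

r_n = n²a₀/Z ⇒ Z = n²a₀/r = 3² × 52.9 / 68.0 ≈ 7.00
Z = 7

7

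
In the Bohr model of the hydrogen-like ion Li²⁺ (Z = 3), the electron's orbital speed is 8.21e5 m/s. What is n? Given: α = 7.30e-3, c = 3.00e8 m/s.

8

v_n = Zαc/n ⇒ n = Zαc/v = 3 × 0.00730 × 3.00e8 / 8.21e5 ≈ 8.00
n = 8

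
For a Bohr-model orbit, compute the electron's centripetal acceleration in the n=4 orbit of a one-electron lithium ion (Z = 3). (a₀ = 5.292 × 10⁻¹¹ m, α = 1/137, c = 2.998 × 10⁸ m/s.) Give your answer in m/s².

r = n²a₀/Z = 2.822 × 10⁻¹⁰ m, v = Zαc/n = 1.641 × 10⁶ m/s
a = v²/r = (1.641 × 10⁶)² / 2.822 × 10⁻¹⁰ = 9.544 × 10²¹ m/s²

9.544 × 10²¹ m/s²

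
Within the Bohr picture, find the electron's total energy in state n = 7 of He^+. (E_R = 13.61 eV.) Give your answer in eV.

-1.111 eV

E_n = −E_R·Z²/n² = −13.61 × 2²/7² = -1.111 eV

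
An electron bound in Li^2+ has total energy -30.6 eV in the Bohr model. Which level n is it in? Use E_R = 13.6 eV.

2

E_n = −E_R Z²/n² ⇒ n² = E_R Z²/(−E_n) = 13.6 × 3² / 30.6 ≈ 4.00
n = 2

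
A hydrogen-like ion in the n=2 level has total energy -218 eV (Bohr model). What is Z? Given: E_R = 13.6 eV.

8

E_n = −E_R Z²/n² ⇒ Z² = −E_n n²/E_R = 218 × 2² / 13.6 ≈ 64.12
Z = 8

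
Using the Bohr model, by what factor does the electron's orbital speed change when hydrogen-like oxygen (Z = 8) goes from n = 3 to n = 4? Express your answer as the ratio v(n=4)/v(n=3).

v ∝ Z^1 · n^-1; with Z fixed, v ∝ n^-1.
v(n=4)/v(n=3) = (4/3)^-1 = 3/4

3/4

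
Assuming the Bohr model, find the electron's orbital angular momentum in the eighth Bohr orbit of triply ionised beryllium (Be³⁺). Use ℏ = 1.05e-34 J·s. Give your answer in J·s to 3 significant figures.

L_n = nℏ = 8 × 1.05e-34 = 8.40e-34 J·s

8.40e-34 J·s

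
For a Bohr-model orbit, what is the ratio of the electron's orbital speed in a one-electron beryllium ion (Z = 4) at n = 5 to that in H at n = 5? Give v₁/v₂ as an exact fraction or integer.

v ∝ Z^1 · n^-1
v₁/v₂ = (4/1)^1 · (5/5)^-1 = 4

4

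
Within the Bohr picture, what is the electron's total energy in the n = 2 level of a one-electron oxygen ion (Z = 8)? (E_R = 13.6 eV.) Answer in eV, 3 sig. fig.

E_n = −E_R·Z²/n² = −13.6 × 8²/2² = -218 eV

-218 eV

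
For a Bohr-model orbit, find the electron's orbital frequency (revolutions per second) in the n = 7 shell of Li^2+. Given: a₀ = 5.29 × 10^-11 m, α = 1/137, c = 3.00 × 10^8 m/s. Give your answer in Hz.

r = n²a₀/Z = 8.64 × 10^-10 m, v = Zαc/n = 9.38 × 10^5 m/s
f = v/(2πr) = 1.73 × 10^14 Hz

1.73 × 10^14 Hz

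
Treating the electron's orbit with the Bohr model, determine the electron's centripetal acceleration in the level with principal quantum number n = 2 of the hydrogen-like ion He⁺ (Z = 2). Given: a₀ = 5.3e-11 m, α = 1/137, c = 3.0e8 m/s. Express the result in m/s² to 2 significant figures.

r = n²a₀/Z = 1.1e-10 m, v = Zαc/n = 2.2e6 m/s
a = v²/r = (2.2e6)² / 1.1e-10 = 4.5e22 m/s²

4.5e22 m/s²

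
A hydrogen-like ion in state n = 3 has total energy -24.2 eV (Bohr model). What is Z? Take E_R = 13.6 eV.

4

E_n = −E_R Z²/n² ⇒ Z² = −E_n n²/E_R = 24.2 × 3² / 13.6 ≈ 16.01
Z = 4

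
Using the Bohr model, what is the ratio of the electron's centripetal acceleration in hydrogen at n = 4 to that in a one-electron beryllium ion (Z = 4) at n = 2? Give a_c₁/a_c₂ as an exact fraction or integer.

1/1024

a_c ∝ Z^3 · n^-4
a_c₁/a_c₂ = (1/4)^3 · (4/2)^-4 = 1/1024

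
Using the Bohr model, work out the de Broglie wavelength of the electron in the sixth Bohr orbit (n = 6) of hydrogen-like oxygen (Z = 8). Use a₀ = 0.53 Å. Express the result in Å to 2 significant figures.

The Bohr quantisation condition is nλ = 2πr_n.
r_n = n²a₀/Z = 2.4 Å
λ = 2πr_n/n = 2π·2.4/6 = 2.5 Å

2.5 Å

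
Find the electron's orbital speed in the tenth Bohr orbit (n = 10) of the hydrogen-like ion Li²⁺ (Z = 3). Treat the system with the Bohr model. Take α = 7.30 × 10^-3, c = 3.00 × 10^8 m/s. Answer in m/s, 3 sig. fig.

v_n = Zαc/n = 3 × 0.00730 × 3.00 × 10^8 / 10
    = 6.57 × 10^5 m/s

6.57 × 10^5 m/s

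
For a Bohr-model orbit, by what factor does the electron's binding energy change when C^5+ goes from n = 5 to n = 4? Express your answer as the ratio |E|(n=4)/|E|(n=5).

25/16

|E| ∝ Z^2 · n^-2; with Z fixed, |E| ∝ n^-2.
|E|(n=4)/|E|(n=5) = (4/5)^-2 = 25/16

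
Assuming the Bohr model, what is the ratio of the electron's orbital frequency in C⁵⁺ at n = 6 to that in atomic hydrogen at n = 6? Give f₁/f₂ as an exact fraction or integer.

36

f ∝ Z^2 · n^-3
f₁/f₂ = (6/1)^2 · (6/6)^-3 = 36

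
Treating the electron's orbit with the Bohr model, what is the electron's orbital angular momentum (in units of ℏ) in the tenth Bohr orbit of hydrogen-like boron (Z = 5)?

10

L_n = nℏ, so L/ℏ = n = 10.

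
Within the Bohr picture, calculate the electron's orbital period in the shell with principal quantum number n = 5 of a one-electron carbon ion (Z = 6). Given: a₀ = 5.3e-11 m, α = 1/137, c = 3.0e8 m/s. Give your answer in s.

r = n²a₀/Z = 5²·5.3e-11/6 = 2.2e-10 m
v = Zαc/n = 6·0.0073·3.0e8/5 = 2.6e6 m/s
T = 2πr/v = 5.3e-16 s

5.3e-16 s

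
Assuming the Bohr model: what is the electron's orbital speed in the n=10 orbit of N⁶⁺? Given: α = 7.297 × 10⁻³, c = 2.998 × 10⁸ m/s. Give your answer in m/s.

v_n = Zαc/n = 7 × 0.007297 × 2.998 × 10⁸ / 10
    = 1.531 × 10⁶ m/s

1.531 × 10⁶ m/s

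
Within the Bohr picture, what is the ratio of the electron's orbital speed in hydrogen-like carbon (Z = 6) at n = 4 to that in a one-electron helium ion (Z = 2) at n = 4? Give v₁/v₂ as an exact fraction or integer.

3

v ∝ Z^1 · n^-1
v₁/v₂ = (6/2)^1 · (4/4)^-1 = 3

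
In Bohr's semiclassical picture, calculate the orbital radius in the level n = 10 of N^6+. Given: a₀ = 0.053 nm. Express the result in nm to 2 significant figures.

0.76 nm

r_n = n²a₀/Z = 10² × 0.053 / 7
    = 100 × 0.053 / 7 = 0.76 nm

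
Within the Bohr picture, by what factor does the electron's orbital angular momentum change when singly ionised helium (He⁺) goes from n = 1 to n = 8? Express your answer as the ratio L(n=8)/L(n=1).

8

L = nℏ depends only on n, so L ∝ n.
L(n=8)/L(n=1) = (8/1)^1 = 8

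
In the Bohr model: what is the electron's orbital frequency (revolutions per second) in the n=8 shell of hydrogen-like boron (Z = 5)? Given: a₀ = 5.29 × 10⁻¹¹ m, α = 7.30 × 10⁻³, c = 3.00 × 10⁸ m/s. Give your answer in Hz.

3.22 × 10¹⁴ Hz

r = n²a₀/Z = 6.77 × 10⁻¹⁰ m, v = Zαc/n = 1.37 × 10⁶ m/s
f = v/(2πr) = 3.22 × 10¹⁴ Hz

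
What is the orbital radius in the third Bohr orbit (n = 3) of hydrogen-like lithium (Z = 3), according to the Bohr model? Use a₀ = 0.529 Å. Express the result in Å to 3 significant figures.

r_n = n²a₀/Z = 3² × 0.529 / 3
    = 9 × 0.529 / 3 = 1.59 Å

1.59 Å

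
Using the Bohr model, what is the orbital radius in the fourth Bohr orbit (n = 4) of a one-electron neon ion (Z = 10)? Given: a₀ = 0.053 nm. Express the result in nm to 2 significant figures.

r_n = n²a₀/Z = 4² × 0.053 / 10
    = 16 × 0.053 / 10 = 0.085 nm

0.085 nm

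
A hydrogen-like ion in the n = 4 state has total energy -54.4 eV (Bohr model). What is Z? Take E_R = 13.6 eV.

E_n = −E_R Z²/n² ⇒ Z² = −E_n n²/E_R = 54.4 × 4² / 13.6 ≈ 64.00
Z = 8

8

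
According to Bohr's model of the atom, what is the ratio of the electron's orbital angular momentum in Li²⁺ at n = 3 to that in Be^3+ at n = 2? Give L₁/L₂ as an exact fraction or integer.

3/2

L = nℏ is independent of Z.
L₁/L₂ = n₁/n₂ = 3/2 = 3/2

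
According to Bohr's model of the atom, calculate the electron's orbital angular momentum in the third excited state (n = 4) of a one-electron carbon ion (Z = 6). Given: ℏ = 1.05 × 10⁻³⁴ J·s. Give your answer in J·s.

L_n = nℏ = 4 × 1.05 × 10⁻³⁴ = 4.20 × 10⁻³⁴ J·s

4.20 × 10⁻³⁴ J·s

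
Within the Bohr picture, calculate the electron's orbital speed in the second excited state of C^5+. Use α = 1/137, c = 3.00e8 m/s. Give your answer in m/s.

v_n = Zαc/n = 6 × 0.00730 × 3.00e8 / 3
    = 4.38e6 m/s

4.38e6 m/s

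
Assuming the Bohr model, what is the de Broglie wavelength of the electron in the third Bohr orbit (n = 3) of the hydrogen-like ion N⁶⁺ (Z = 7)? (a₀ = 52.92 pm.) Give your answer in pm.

The Bohr quantisation condition is nλ = 2πr_n.
r_n = n²a₀/Z = 68.04 pm
λ = 2πr_n/n = 2π·68.04/3 = 142.5 pm

142.5 pm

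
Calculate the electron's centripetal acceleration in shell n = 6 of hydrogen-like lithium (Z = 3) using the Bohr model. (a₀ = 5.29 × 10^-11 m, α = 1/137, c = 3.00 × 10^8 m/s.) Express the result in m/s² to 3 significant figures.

1.89 × 10^21 m/s²

r = n²a₀/Z = 6.35 × 10^-10 m, v = Zαc/n = 1.09 × 10^6 m/s
a = v²/r = (1.09 × 10^6)² / 6.35 × 10^-10 = 1.89 × 10^21 m/s²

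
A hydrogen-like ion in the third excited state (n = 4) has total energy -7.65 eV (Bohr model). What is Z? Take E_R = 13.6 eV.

3

E_n = −E_R Z²/n² ⇒ Z² = −E_n n²/E_R = 7.65 × 4² / 13.6 ≈ 9.00
Z = 3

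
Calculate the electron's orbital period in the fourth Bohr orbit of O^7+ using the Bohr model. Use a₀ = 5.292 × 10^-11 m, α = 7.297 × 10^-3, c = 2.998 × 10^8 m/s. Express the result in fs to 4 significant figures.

r = n²a₀/Z = 4²·5.292 × 10^-11/8 = 1.058 × 10^-10 m
v = Zαc/n = 8·0.007297·2.998 × 10^8/4 = 4.375 × 10^6 m/s
T = 2πr/v = 1.520 × 10^-16 s = 0.1520 fs

0.1520 fs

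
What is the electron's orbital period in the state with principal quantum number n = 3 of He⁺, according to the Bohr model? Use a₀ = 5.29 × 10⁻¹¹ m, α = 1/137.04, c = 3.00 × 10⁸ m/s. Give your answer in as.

r = n²a₀/Z = 3²·5.29 × 10⁻¹¹/2 = 2.38 × 10⁻¹⁰ m
v = Zαc/n = 2·0.00730·3.00 × 10⁸/3 = 1.46 × 10⁶ m/s
T = 2πr/v = 1.02 × 10⁻¹⁵ s = 1020 as

1020 as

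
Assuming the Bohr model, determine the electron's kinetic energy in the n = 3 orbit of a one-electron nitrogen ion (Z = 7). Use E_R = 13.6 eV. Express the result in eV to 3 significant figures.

74.0 eV

For a Coulomb orbit the virial theorem gives K = −E_n.
E_n = −E_R·Z²/n², so K = E_R·Z²/n² = 13.6 × 7²/3² = 74.0 eV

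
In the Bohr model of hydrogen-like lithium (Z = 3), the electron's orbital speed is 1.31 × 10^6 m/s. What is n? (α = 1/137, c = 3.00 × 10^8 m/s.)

v_n = Zαc/n ⇒ n = Zαc/v = 3 × 0.00730 × 3.00 × 10^8 / 1.31 × 10^6 ≈ 5.01
n = 5

5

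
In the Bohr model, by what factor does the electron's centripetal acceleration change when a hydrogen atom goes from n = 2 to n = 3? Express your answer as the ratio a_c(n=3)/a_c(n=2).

a_c ∝ Z^3 · n^-4; with Z fixed, a_c ∝ n^-4.
a_c(n=3)/a_c(n=2) = (3/2)^-4 = 16/81

16/81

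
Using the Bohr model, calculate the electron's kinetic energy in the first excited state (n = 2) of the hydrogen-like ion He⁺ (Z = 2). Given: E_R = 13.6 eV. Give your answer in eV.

13.6 eV

For a Coulomb orbit the virial theorem gives K = −E_n.
E_n = −E_R·Z²/n², so K = E_R·Z²/n² = 13.6 × 2²/2² = 13.6 eV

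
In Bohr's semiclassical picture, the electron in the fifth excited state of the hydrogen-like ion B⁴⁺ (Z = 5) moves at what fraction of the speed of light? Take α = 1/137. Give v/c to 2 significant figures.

v_n = Zαc/n, so v/c = Zα/n = 5 × 0.0073 / 6 = 0.0061

0.0061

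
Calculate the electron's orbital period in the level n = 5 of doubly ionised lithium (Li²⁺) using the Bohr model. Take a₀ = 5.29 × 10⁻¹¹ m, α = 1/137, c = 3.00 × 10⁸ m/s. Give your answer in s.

2.11 × 10⁻¹⁵ s

r = n²a₀/Z = 5²·5.29 × 10⁻¹¹/3 = 4.41 × 10⁻¹⁰ m
v = Zαc/n = 3·0.00730·3.00 × 10⁸/5 = 1.31 × 10⁶ m/s
T = 2πr/v = 2.11 × 10⁻¹⁵ s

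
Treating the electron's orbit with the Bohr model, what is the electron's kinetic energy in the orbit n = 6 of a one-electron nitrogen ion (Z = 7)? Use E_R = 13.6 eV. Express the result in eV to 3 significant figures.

18.5 eV

For a Coulomb orbit the virial theorem gives K = −E_n.
E_n = −E_R·Z²/n², so K = E_R·Z²/n² = 13.6 × 7²/6² = 18.5 eV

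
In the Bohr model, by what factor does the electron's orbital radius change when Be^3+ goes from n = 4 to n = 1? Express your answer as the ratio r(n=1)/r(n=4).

1/16

r ∝ Z^-1 · n^2; with Z fixed, r ∝ n^2.
r(n=1)/r(n=4) = (1/4)^2 = 1/16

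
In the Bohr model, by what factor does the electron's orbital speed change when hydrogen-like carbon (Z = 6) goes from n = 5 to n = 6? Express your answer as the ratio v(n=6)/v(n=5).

v ∝ Z^1 · n^-1; with Z fixed, v ∝ n^-1.
v(n=6)/v(n=5) = (6/5)^-1 = 5/6

5/6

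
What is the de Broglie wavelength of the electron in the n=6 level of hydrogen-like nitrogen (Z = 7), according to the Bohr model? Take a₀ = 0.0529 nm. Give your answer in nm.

0.285 nm

The Bohr quantisation condition is nλ = 2πr_n.
r_n = n²a₀/Z = 0.272 nm
λ = 2πr_n/n = 2π·0.272/6 = 0.285 nm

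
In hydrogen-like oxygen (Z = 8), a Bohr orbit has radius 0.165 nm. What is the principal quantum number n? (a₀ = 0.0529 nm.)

r_n = n²a₀/Z ⇒ n² = rZ/a₀ = 0.165 × 8 / 0.0529 ≈ 24.95
n = 5

5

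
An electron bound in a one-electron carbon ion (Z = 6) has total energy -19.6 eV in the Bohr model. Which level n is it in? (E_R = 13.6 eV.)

5

E_n = −E_R Z²/n² ⇒ n² = E_R Z²/(−E_n) = 13.6 × 6² / 19.6 ≈ 24.98
n = 5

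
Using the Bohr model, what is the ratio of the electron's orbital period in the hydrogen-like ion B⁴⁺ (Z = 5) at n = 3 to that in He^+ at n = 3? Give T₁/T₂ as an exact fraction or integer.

4/25

T ∝ Z^-2 · n^3
T₁/T₂ = (5/2)^-2 · (3/3)^3 = 4/25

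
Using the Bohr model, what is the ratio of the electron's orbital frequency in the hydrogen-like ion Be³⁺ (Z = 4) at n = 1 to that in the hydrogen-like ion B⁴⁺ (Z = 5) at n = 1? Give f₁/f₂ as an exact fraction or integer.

16/25

f ∝ Z^2 · n^-3
f₁/f₂ = (4/5)^2 · (1/1)^-3 = 16/25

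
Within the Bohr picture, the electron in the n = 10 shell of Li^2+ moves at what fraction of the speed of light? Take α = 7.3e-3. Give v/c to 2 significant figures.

0.0022

v_n = Zαc/n, so v/c = Zα/n = 3 × 0.0073 / 10 = 0.0022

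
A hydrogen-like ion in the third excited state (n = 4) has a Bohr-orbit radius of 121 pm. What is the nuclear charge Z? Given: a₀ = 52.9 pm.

r_n = n²a₀/Z ⇒ Z = n²a₀/r = 4² × 52.9 / 121 ≈ 7.00
Z = 7

7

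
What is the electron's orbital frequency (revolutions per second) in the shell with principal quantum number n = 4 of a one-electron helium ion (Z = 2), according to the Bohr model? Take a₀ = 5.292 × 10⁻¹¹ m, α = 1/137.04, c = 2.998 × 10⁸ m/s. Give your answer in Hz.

r = n²a₀/Z = 4.234 × 10⁻¹⁰ m, v = Zαc/n = 1.094 × 10⁶ m/s
f = v/(2πr) = 4.112 × 10¹⁴ Hz

4.112 × 10¹⁴ Hz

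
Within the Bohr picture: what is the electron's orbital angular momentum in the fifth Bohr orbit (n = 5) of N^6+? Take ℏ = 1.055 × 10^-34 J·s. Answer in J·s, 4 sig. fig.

L_n = nℏ = 5 × 1.055 × 10^-34 = 5.275 × 10^-34 J·s

5.275 × 10^-34 J·s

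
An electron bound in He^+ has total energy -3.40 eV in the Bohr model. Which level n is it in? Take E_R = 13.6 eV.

4

E_n = −E_R Z²/n² ⇒ n² = E_R Z²/(−E_n) = 13.6 × 2² / 3.40 ≈ 16.00
n = 4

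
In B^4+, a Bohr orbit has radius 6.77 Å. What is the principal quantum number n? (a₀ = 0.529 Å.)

8

r_n = n²a₀/Z ⇒ n² = rZ/a₀ = 6.77 × 5 / 0.529 ≈ 63.99
n = 8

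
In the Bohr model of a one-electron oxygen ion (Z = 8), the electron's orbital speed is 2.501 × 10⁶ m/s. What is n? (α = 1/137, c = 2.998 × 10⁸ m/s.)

v_n = Zαc/n ⇒ n = Zαc/v = 8 × 0.007299 × 2.998 × 10⁸ / 2.501 × 10⁶ ≈ 7.00
n = 7

7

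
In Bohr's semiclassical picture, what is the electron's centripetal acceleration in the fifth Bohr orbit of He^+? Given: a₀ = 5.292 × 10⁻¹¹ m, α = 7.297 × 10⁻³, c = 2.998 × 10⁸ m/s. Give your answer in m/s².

1.158 × 10²¹ m/s²

r = n²a₀/Z = 6.615 × 10⁻¹⁰ m, v = Zαc/n = 8.751 × 10⁵ m/s
a = v²/r = (8.751 × 10⁵)² / 6.615 × 10⁻¹⁰ = 1.158 × 10²¹ m/s²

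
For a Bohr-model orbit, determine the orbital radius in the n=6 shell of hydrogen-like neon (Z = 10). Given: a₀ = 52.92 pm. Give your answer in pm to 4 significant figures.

190.5 pm

r_n = n²a₀/Z = 6² × 52.92 / 10
    = 36 × 52.92 / 10 = 190.5 pm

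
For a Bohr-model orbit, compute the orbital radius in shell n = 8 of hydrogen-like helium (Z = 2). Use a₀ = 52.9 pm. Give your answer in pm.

r_n = n²a₀/Z = 8² × 52.9 / 2
    = 64 × 52.9 / 2 = 1690 pm

1690 pm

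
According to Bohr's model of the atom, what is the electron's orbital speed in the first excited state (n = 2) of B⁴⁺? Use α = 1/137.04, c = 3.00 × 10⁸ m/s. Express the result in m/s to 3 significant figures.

5.47 × 10⁶ m/s

v_n = Zαc/n = 5 × 0.00730 × 3.00 × 10⁸ / 2
    = 5.47 × 10⁶ m/s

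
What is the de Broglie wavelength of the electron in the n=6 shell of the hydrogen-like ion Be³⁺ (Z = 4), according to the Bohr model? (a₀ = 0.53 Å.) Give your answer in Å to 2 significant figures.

5.0 Å

The Bohr quantisation condition is nλ = 2πr_n.
r_n = n²a₀/Z = 4.8 Å
λ = 2πr_n/n = 2π·4.8/6 = 5.0 Å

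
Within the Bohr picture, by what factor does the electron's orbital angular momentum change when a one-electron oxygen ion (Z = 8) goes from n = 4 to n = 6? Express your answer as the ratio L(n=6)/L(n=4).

3/2

L = nℏ depends only on n, so L ∝ n.
L(n=6)/L(n=4) = (6/4)^1 = 3/2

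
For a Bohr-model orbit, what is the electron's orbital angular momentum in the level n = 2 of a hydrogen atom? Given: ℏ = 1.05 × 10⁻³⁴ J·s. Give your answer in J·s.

L_n = nℏ = 2 × 1.05 × 10⁻³⁴ = 2.10 × 10⁻³⁴ J·s

2.10 × 10⁻³⁴ J·s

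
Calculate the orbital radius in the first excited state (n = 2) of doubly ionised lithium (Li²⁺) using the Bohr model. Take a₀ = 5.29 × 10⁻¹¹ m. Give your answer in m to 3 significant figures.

7.05 × 10⁻¹¹ m

r_n = n²a₀/Z = 2² × 5.29 × 10⁻¹¹ / 3
    = 4 × 5.29 × 10⁻¹¹ / 3 = 7.05 × 10⁻¹¹ m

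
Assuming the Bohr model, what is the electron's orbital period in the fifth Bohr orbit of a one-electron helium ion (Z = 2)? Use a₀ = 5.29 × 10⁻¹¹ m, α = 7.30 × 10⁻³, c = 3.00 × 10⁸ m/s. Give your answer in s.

4.74 × 10⁻¹⁵ s

r = n²a₀/Z = 5²·5.29 × 10⁻¹¹/2 = 6.61 × 10⁻¹⁰ m
v = Zαc/n = 2·0.00730·3.00 × 10⁸/5 = 8.76 × 10⁵ m/s
T = 2πr/v = 4.74 × 10⁻¹⁵ s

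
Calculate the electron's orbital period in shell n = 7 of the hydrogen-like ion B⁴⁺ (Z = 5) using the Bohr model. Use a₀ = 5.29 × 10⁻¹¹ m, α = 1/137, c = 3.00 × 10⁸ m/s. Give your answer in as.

2080 as

r = n²a₀/Z = 7²·5.29 × 10⁻¹¹/5 = 5.18 × 10⁻¹⁰ m
v = Zαc/n = 5·0.00730·3.00 × 10⁸/7 = 1.56 × 10⁶ m/s
T = 2πr/v = 2.08 × 10⁻¹⁵ s = 2080 as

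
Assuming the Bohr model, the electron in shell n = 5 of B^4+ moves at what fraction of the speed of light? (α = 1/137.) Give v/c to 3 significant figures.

v_n = Zαc/n, so v/c = Zα/n = 5 × 0.00730 / 5 = 0.00730

0.00730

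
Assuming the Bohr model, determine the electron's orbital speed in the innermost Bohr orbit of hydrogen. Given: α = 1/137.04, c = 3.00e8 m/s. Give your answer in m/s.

2.19e6 m/s

v_n = Zαc/n = 1 × 0.00730 × 3.00e8 / 1
    = 2.19e6 m/s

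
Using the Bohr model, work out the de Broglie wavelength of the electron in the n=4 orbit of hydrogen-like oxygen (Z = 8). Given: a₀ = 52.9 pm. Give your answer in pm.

The Bohr quantisation condition is nλ = 2πr_n.
r_n = n²a₀/Z = 106 pm
λ = 2πr_n/n = 2π·106/4 = 166 pm

166 pm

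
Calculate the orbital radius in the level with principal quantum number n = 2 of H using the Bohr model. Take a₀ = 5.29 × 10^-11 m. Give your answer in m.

r_n = n²a₀/Z = 2² × 5.29 × 10^-11 / 1
    = 4 × 5.29 × 10^-11 / 1 = 2.12 × 10^-10 m

2.12 × 10^-10 m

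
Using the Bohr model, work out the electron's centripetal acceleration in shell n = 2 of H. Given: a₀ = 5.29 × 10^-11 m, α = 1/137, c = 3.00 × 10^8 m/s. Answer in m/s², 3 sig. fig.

5.67 × 10^21 m/s²

r = n²a₀/Z = 2.12 × 10^-10 m, v = Zαc/n = 1.09 × 10^6 m/s
a = v²/r = (1.09 × 10^6)² / 2.12 × 10^-10 = 5.67 × 10^21 m/s²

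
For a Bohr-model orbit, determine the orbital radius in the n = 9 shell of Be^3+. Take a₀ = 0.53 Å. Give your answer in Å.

r_n = n²a₀/Z = 9² × 0.53 / 4
    = 81 × 0.53 / 4 = 11 Å

11 Å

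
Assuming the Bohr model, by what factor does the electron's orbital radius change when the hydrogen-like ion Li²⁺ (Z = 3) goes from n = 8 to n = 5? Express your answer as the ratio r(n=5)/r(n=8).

25/64

r ∝ Z^-1 · n^2; with Z fixed, r ∝ n^2.
r(n=5)/r(n=8) = (5/8)^2 = 25/64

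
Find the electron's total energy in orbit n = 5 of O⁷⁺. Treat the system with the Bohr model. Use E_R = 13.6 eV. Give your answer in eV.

E_n = −E_R·Z²/n² = −13.6 × 8²/5² = -34.8 eV

-34.8 eV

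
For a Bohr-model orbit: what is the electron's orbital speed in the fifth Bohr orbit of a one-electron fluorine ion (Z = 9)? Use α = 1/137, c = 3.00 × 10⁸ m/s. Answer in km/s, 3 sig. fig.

3940 km/s

v_n = Zαc/n = 9 × 0.00730 × 3.00 × 10⁸ / 5
    = 3940 km/s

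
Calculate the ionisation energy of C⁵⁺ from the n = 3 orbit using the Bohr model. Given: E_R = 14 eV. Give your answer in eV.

56 eV

E_n = −E_R·Z²/n² = −14 × 6²/3² eV = -56 eV
Ionisation energy = −E_n = 56 eV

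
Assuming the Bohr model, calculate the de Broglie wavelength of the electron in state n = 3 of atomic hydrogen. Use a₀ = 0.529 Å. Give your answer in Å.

The Bohr quantisation condition is nλ = 2πr_n.
r_n = n²a₀/Z = 4.76 Å
λ = 2πr_n/n = 2π·4.76/3 = 9.97 Å

9.97 Å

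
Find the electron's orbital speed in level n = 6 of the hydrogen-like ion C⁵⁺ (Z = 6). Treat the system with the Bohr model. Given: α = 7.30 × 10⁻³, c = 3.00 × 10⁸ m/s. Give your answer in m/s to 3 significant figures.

v_n = Zαc/n = 6 × 0.00730 × 3.00 × 10⁸ / 6
    = 2.19 × 10⁶ m/s

2.19 × 10⁶ m/s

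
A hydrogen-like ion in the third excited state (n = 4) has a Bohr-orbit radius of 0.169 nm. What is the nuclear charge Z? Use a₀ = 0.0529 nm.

5

r_n = n²a₀/Z ⇒ Z = n²a₀/r = 4² × 0.0529 / 0.169 ≈ 5.01
Z = 5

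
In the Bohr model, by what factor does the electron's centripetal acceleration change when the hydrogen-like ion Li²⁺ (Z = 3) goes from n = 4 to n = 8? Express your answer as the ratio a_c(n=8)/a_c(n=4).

1/16

a_c ∝ Z^3 · n^-4; with Z fixed, a_c ∝ n^-4.
a_c(n=8)/a_c(n=4) = (8/4)^-4 = 1/16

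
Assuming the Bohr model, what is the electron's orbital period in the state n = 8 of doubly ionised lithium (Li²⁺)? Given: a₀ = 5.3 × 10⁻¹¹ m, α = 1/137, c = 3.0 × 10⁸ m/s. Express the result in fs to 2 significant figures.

r = n²a₀/Z = 8²·5.3 × 10⁻¹¹/3 = 1.1 × 10⁻⁹ m
v = Zαc/n = 3·0.0073·3.0 × 10⁸/8 = 8.2 × 10⁵ m/s
T = 2πr/v = 8.7 × 10⁻¹⁵ s = 8.7 fs

8.7 fs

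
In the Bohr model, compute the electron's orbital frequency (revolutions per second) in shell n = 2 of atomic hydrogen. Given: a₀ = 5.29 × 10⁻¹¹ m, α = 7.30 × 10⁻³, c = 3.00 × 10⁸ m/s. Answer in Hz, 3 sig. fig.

r = n²a₀/Z = 2.12 × 10⁻¹⁰ m, v = Zαc/n = 1.09 × 10⁶ m/s
f = v/(2πr) = 8.24 × 10¹⁴ Hz

8.24 × 10¹⁴ Hz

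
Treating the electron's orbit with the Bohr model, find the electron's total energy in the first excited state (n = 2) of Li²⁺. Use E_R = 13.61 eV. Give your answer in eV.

E_n = −E_R·Z²/n² = −13.61 × 3²/2² = -30.62 eV

-30.62 eV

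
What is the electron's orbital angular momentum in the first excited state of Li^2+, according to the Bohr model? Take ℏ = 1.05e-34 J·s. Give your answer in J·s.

L_n = nℏ = 2 × 1.05e-34 = 2.10e-34 J·s

2.10e-34 J·s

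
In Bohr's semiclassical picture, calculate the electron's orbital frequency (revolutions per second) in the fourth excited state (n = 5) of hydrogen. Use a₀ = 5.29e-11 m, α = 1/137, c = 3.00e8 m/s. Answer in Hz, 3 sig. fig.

5.27e13 Hz

r = n²a₀/Z = 1.32e-9 m, v = Zαc/n = 4.38e5 m/s
f = v/(2πr) = 5.27e13 Hz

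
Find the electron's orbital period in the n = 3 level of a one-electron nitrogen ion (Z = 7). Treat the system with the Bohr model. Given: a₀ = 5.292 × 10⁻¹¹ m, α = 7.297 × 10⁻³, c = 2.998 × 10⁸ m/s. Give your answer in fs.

r = n²a₀/Z = 3²·5.292 × 10⁻¹¹/7 = 6.804 × 10⁻¹¹ m
v = Zαc/n = 7·0.007297·2.998 × 10⁸/3 = 5.104 × 10⁶ m/s
T = 2πr/v = 8.375 × 10⁻¹⁷ s = 0.08375 fs

0.08375 fs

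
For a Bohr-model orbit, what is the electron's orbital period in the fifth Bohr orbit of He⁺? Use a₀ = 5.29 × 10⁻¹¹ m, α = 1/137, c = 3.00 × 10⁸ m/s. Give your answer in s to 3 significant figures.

r = n²a₀/Z = 5²·5.29 × 10⁻¹¹/2 = 6.61 × 10⁻¹⁰ m
v = Zαc/n = 2·0.00730·3.00 × 10⁸/5 = 8.76 × 10⁵ m/s
T = 2πr/v = 4.74 × 10⁻¹⁵ s

4.74 × 10⁻¹⁵ s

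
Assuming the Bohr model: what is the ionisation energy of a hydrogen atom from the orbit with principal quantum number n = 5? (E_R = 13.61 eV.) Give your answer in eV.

E_n = −E_R·Z²/n² = −13.61 × 1²/5² eV = -0.5444 eV
Ionisation energy = −E_n = 0.5444 eV

0.5444 eV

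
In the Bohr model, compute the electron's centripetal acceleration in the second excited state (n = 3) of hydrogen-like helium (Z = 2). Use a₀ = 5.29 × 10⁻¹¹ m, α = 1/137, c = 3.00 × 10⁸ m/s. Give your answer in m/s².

r = n²a₀/Z = 2.38 × 10⁻¹⁰ m, v = Zαc/n = 1.46 × 10⁶ m/s
a = v²/r = (1.46 × 10⁶)² / 2.38 × 10⁻¹⁰ = 8.95 × 10²¹ m/s²

8.95 × 10²¹ m/s²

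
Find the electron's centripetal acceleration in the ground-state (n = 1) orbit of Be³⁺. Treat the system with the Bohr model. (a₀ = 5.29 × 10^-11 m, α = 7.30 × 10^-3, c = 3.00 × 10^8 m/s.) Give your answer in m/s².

r = n²a₀/Z = 1.32 × 10^-11 m, v = Zαc/n = 8.76 × 10^6 m/s
a = v²/r = (8.76 × 10^6)² / 1.32 × 10^-11 = 5.80 × 10^24 m/s²

5.80 × 10^24 m/s²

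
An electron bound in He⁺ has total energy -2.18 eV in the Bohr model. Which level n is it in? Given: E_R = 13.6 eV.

E_n = −E_R Z²/n² ⇒ n² = E_R Z²/(−E_n) = 13.6 × 2² / 2.18 ≈ 24.95
n = 5

5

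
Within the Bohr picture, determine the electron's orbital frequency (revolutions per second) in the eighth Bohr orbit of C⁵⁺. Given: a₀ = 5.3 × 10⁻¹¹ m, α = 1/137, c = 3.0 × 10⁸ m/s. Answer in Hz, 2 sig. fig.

4.6 × 10¹⁴ Hz

r = n²a₀/Z = 5.7 × 10⁻¹⁰ m, v = Zαc/n = 1.6 × 10⁶ m/s
f = v/(2πr) = 4.6 × 10¹⁴ Hz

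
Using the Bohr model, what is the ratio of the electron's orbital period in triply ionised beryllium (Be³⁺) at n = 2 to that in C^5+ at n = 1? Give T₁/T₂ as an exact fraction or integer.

18

T ∝ Z^-2 · n^3
T₁/T₂ = (4/6)^-2 · (2/1)^3 = 18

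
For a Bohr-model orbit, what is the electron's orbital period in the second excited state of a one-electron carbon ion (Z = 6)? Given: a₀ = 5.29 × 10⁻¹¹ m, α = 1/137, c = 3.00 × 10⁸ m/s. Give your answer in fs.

0.114 fs

r = n²a₀/Z = 3²·5.29 × 10⁻¹¹/6 = 7.94 × 10⁻¹¹ m
v = Zαc/n = 6·0.00730·3.00 × 10⁸/3 = 4.38 × 10⁶ m/s
T = 2πr/v = 1.14 × 10⁻¹⁶ s = 0.114 fs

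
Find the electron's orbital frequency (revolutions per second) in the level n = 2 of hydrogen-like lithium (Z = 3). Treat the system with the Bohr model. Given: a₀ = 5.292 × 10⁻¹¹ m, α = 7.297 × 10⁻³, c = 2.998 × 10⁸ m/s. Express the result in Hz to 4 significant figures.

7.402 × 10¹⁵ Hz

r = n²a₀/Z = 7.056 × 10⁻¹¹ m, v = Zαc/n = 3.281 × 10⁶ m/s
f = v/(2πr) = 7.402 × 10¹⁵ Hz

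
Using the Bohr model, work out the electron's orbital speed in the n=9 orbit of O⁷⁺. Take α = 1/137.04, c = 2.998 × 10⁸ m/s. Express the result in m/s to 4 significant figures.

v_n = Zαc/n = 8 × 0.007297 × 2.998 × 10⁸ / 9
    = 1.945 × 10⁶ m/s

1.945 × 10⁶ m/s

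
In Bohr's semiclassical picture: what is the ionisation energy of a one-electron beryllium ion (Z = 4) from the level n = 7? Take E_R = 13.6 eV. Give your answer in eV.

4.44 eV

E_n = −E_R·Z²/n² = −13.6 × 4²/7² eV = -4.44 eV
Ionisation energy = −E_n = 4.44 eV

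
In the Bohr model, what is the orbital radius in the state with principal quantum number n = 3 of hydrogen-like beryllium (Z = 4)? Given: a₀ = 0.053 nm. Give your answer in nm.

0.12 nm

r_n = n²a₀/Z = 3² × 0.053 / 4
    = 9 × 0.053 / 4 = 0.12 nm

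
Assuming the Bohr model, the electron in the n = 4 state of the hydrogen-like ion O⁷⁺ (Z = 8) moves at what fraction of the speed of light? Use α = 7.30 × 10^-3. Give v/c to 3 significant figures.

0.0146

v_n = Zαc/n, so v/c = Zα/n = 8 × 0.00730 / 4 = 0.0146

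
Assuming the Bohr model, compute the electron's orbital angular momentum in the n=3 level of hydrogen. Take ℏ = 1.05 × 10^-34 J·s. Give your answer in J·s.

L_n = nℏ = 3 × 1.05 × 10^-34 = 3.15 × 10^-34 J·s

3.15 × 10^-34 J·s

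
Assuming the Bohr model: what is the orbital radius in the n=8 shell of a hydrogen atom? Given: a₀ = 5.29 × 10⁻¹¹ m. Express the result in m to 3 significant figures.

3.39 × 10⁻⁹ m

r_n = n²a₀/Z = 8² × 5.29 × 10⁻¹¹ / 1
    = 64 × 5.29 × 10⁻¹¹ / 1 = 3.39 × 10⁻⁹ m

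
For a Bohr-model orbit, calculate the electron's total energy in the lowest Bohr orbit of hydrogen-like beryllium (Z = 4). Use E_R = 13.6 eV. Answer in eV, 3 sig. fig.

-218 eV

E_n = −E_R·Z²/n² = −13.6 × 4²/1² = -218 eV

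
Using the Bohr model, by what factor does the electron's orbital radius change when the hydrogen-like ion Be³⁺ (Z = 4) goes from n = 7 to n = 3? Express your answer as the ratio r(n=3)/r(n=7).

9/49

r ∝ Z^-1 · n^2; with Z fixed, r ∝ n^2.
r(n=3)/r(n=7) = (3/7)^2 = 9/49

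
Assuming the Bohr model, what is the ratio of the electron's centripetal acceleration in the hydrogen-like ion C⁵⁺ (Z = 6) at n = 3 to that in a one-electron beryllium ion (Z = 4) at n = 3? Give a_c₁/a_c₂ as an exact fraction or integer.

27/8

a_c ∝ Z^3 · n^-4
a_c₁/a_c₂ = (6/4)^3 · (3/3)^-4 = 27/8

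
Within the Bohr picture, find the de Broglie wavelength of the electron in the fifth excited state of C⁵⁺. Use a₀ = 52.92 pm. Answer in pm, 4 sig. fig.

332.5 pm

The Bohr quantisation condition is nλ = 2πr_n.
r_n = n²a₀/Z = 317.5 pm
λ = 2πr_n/n = 2π·317.5/6 = 332.5 pm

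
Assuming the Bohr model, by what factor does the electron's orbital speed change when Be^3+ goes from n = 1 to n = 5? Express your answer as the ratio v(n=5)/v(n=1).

1/5

v ∝ Z^1 · n^-1; with Z fixed, v ∝ n^-1.
v(n=5)/v(n=1) = (5/1)^-1 = 1/5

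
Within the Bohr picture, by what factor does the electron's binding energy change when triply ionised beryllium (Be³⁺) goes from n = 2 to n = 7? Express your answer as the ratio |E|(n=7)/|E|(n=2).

4/49

|E| ∝ Z^2 · n^-2; with Z fixed, |E| ∝ n^-2.
|E|(n=7)/|E|(n=2) = (7/2)^-2 = 4/49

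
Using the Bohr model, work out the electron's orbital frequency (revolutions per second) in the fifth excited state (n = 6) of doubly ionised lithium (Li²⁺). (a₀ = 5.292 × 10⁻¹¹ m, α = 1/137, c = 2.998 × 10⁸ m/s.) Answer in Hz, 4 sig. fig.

r = n²a₀/Z = 6.350 × 10⁻¹⁰ m, v = Zαc/n = 1.094 × 10⁶ m/s
f = v/(2πr) = 2.742 × 10¹⁴ Hz

2.742 × 10¹⁴ Hz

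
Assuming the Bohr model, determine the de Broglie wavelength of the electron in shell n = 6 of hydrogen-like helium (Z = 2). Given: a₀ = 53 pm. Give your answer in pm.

1000 pm

The Bohr quantisation condition is nλ = 2πr_n.
r_n = n²a₀/Z = 950 pm
λ = 2πr_n/n = 2π·950/6 = 1000 pm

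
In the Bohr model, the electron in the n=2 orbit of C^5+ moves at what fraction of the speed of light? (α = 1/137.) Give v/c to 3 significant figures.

v_n = Zαc/n, so v/c = Zα/n = 6 × 0.00730 / 2 = 0.0219

0.0219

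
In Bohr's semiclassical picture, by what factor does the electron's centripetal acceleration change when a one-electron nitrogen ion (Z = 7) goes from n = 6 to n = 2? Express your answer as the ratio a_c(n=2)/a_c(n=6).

81

a_c ∝ Z^3 · n^-4; with Z fixed, a_c ∝ n^-4.
a_c(n=2)/a_c(n=6) = (2/6)^-4 = 81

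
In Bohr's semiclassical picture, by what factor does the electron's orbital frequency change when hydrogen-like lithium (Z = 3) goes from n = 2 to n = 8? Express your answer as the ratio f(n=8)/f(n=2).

f ∝ Z^2 · n^-3; with Z fixed, f ∝ n^-3.
f(n=8)/f(n=2) = (8/2)^-3 = 1/64

1/64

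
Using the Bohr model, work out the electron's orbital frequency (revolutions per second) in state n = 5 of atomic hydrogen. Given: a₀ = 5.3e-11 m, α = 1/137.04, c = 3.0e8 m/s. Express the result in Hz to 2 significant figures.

5.3e13 Hz

r = n²a₀/Z = 1.3e-9 m, v = Zαc/n = 4.4e5 m/s
f = v/(2πr) = 5.3e13 Hz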